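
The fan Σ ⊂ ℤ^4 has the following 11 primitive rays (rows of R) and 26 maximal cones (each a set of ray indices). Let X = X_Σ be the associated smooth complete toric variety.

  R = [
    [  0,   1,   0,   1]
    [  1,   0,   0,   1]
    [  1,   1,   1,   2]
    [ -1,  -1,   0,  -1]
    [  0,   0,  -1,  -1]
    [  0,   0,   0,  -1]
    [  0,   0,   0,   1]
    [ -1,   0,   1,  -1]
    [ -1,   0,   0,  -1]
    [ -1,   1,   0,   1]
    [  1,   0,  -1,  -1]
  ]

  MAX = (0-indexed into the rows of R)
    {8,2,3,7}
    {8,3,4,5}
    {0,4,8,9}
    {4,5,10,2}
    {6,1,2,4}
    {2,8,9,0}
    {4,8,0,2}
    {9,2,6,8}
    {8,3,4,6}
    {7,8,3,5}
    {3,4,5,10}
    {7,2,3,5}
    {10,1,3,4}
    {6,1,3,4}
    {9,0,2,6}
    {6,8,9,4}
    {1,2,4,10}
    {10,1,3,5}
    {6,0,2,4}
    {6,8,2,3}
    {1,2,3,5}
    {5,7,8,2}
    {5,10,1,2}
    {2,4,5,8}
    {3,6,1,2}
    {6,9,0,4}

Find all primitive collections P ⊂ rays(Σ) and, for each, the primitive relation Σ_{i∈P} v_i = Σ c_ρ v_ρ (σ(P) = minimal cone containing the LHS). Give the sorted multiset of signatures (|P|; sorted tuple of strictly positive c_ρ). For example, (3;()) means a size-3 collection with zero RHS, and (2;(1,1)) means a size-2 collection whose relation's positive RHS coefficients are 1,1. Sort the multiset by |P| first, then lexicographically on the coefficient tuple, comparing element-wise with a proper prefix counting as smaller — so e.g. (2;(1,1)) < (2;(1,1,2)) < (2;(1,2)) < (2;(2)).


|primitive collections| = 25. Relations:

  • {1,8}:  v_{1} + v_{8} = 0 — sig = (2;())
  • {5,6}:  v_{5} + v_{6} = 0 — sig = (2;())
  • {0,3}:  v_{0} + v_{3} = v_{6} + v_{8} — sig = (2;(1,1))
  • {1,9}:  v_{1} + v_{9} = v_{0} + v_{6} — sig = (2;(1,1))
  • {4,7}:  v_{4} + v_{7} = v_{5} + v_{8} — sig = (2;(1,1))
  • {5,9}:  v_{5} + v_{9} = v_{0} + v_{8} — sig = (2;(1,1))
  • {6,10}:  v_{6} + v_{10} = v_{1} + v_{4} — sig = (2;(1,1))
  • {8,10}:  v_{8} + v_{10} = v_{4} + v_{5} — sig = (2;(1,1))
  • {9,10}:  v_{9} + v_{10} = v_{0} + v_{4} — sig = (2;(1,1))
  • {0,1}:  v_{0} + v_{1} = v_{2} + v_{4} + v_{6} — sig = (2;(1,1,1))
  • {0,5}:  v_{0} + v_{5} = v_{2} + v_{4} + v_{8} — sig = (2;(1,1,1))
  • {1,7}:  v_{1} + v_{7} = v_{2} + v_{3} + v_{5} — sig = (2;(1,1,1))
  • {6,7}:  v_{6} + v_{7} = v_{2} + v_{3} + v_{8} — sig = (2;(1,1,1))
  • {7,9}:  v_{7} + v_{9} = v_{2} + v_{6} + 3·v_{8} — sig = (2;(1,1,3))
  • {0,7}:  v_{0} + v_{7} = v_{2} + 2·v_{8} — sig = (2;(1,2))
  • {0,10}:  v_{0} + v_{10} = v_{2} + 2·v_{4} — sig = (2;(1,2))
  • {7,10}:  v_{7} + v_{10} = 2·v_{5} — sig = (2;(2))
  • {3,9}:  v_{3} + v_{9} = 2·v_{6} + 2·v_{8} — sig = (2;(2,2))
  • {2,3,4}:  v_{2} + v_{3} + v_{4} = 0 — sig = (3;())
  • {0,6,8}:  v_{0} + v_{6} + v_{8} = v_{9} — sig = (3;(1))
  • {1,4,5}:  v_{1} + v_{4} + v_{5} = v_{10} — sig = (3;(1))
  • {2,3,10}:  v_{2} + v_{3} + v_{10} = v_{1} + v_{5} — sig = (3;(1,1))
  • {2,4,9}:  v_{2} + v_{4} + v_{9} = 2·v_{0} — sig = (3;(2))
  • {2,3,5,8}:  v_{2} + v_{3} + v_{5} + v_{8} = v_{7} — sig = (4;(1))
  • {2,4,6,8}:  v_{2} + v_{4} + v_{6} + v_{8} = v_{0} — sig = (4;(1))

Hence PRS(X_Σ) =
    |P|=2: 18 collections, coeffs (), (), (1,1), (1,1), (1,1), (1,1), (1,1), (1,1), (1,1), (1,1,1), (1,1,1), (1,1,1), (1,1,1), (1,1,3), (1,2), (1,2), (2), (2,2)
    |P|=3: 5 collections, coeffs (), (1), (1), (1,1), (2)
    |P|=4: 2 collections, coeffs (1), (1)


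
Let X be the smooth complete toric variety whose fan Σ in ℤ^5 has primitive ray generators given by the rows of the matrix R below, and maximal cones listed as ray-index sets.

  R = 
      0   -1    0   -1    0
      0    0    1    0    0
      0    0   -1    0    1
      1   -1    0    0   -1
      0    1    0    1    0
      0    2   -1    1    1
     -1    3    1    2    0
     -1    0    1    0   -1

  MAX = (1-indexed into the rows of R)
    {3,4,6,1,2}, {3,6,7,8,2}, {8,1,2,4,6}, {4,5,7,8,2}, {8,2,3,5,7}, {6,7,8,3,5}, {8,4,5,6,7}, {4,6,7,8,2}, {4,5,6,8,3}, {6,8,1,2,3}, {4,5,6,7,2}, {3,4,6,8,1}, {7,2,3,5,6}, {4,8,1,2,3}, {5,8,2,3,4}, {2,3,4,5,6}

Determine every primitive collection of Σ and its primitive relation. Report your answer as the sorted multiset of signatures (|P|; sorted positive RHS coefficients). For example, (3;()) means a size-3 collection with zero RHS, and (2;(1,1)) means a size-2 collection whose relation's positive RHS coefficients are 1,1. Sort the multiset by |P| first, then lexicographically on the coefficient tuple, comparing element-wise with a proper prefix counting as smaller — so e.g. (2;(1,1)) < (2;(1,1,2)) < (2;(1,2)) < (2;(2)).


5 minimal non-faces of Δ(Σ) (on 8 rays):

  P={1,5}:  v_{1} + v_{5} = 0 ; sig = (2;())
  P={1,7}:  v_{1} + v_{7} = v_{2} + v_{6} + v_{8} ; sig = (2;(1,1,1))
  P={3,4,7}:  v_{3} + v_{4} + v_{7} = 2·v_{5} ; sig = (3;(2))
  P={2,5,6,8}:  v_{2} + v_{5} + v_{6} + v_{8} = v_{7} ; sig = (4;(1))
  P={2,3,4,6,8}:  v_{2} + v_{3} + v_{4} + v_{6} + v_{8} = v_{5} ; sig = (5;(1))

Signatures (|P|; sorted positive RHS coefficients), sorted:
    (2;())
    (2;(1,1,1))
    (3;(2))
    (4;(1))
    (5;(1))


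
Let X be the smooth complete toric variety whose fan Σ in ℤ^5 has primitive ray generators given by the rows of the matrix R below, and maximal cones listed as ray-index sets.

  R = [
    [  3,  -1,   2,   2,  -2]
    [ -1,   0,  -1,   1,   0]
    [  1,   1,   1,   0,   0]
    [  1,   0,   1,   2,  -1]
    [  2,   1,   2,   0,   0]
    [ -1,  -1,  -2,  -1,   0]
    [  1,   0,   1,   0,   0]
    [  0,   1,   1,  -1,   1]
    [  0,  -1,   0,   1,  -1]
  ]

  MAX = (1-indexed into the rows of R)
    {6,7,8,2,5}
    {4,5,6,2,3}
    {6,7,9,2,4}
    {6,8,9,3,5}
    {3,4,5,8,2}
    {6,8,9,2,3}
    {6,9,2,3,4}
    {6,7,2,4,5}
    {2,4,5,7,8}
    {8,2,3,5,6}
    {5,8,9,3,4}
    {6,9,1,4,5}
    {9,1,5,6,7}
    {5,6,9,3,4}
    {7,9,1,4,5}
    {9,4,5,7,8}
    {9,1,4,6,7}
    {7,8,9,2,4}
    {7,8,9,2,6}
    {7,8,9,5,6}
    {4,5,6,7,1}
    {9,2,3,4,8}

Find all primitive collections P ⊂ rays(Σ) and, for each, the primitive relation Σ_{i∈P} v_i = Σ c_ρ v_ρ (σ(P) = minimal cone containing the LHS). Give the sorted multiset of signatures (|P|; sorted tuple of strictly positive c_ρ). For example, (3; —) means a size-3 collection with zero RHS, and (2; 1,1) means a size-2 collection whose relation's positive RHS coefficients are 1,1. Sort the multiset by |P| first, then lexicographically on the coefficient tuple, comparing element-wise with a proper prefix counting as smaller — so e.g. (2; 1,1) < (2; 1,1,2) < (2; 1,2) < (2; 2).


|primitive collections| = 7. Relations:

  P={3,7}:  v_{3} + v_{7} = v_{5} — sig = (2; 1)
  P={1,8}:  v_{1} + v_{8} = v_{5} + v_{7} + v_{9} — sig = (2; 1,1,1)
  P={1,3}:  v_{1} + v_{3} = v_{4} + 2·v_{5} + v_{6} + v_{9} — sig = (2; 1,1,1,2)
  P={1,2}:  v_{1} + v_{2} = 2·v_{4} + v_{6} + v_{7} — sig = (2; 1,1,2)
  P={4,6,8}:  v_{4} + v_{6} + v_{8} = 0 — sig = (3; —)
  P={2,5,9}:  v_{2} + v_{5} + v_{9} = v_{4} — sig = (3; 1)
  P={4,5,6,7,9}:  v_{4} + v_{5} + v_{6} + v_{7} + v_{9} = v_{1} — sig = (5; 1)

Sorted signature multiset PRS(X):
    |P|=2: 4 collections, coeffs (1), (1,1,1), (1,1,1,2), (1,1,2)
    |P|=3: 2 collections, coeffs (), (1)
    |P|=5: 1 collection, coeffs (1)


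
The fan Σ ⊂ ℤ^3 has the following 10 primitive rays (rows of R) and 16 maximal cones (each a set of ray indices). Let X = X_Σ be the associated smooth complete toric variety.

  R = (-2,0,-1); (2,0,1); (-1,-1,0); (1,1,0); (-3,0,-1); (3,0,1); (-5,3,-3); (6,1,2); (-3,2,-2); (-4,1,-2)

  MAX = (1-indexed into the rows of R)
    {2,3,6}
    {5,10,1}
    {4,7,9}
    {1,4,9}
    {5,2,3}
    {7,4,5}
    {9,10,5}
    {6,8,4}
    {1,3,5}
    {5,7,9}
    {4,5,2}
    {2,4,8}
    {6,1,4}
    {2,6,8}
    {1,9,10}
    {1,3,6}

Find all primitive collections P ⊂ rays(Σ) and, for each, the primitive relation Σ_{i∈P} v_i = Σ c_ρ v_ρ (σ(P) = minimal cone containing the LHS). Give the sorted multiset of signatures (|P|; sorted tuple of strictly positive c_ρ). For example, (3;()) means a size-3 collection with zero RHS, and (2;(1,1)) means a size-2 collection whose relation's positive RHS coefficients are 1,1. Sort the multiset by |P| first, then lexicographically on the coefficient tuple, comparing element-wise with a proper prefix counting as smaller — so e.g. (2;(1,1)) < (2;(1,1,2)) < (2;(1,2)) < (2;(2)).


25 collections generate NE(X_Σ); each relation:

  {1,2}:  v_{1} + v_{2} = 0  ⟹  sig = (2;())
  {3,4}:  v_{3} + v_{4} = 0  ⟹  sig = (2;())
  {5,6}:  v_{5} + v_{6} = 0  ⟹  sig = (2;())
  {3,9}:  v_{3} + v_{9} = v_{10}  ⟹  sig = (2;(1))
  {4,10}:  v_{4} + v_{10} = v_{9}  ⟹  sig = (2;(1))
  {1,7}:  v_{1} + v_{7} = v_{9} + v_{10}  ⟹  sig = (2;(1,1))
  {1,8}:  v_{1} + v_{8} = v_{4} + v_{6}  ⟹  sig = (2;(1,1))
  {2,10}:  v_{2} + v_{10} = v_{4} + v_{5}  ⟹  sig = (2;(1,1))
  {3,7}:  v_{3} + v_{7} = v_{5} + v_{9}  ⟹  sig = (2;(1,1))
  {3,8}:  v_{3} + v_{8} = v_{2} + v_{6}  ⟹  sig = (2;(1,1))
  {3,10}:  v_{3} + v_{10} = v_{1} + v_{5}  ⟹  sig = (2;(1,1))
  {5,8}:  v_{5} + v_{8} = v_{2} + v_{4}  ⟹  sig = (2;(1,1))
  {6,7}:  v_{6} + v_{7} = v_{4} + v_{9}  ⟹  sig = (2;(1,1))
  {6,10}:  v_{6} + v_{10} = v_{1} + v_{4}  ⟹  sig = (2;(1,1))
  {2,9}:  v_{2} + v_{9} = 2·v_{4} + v_{5}  ⟹  sig = (2;(1,2))
  {6,9}:  v_{6} + v_{9} = v_{1} + 2·v_{4}  ⟹  sig = (2;(1,2))
  {7,10}:  v_{7} + v_{10} = v_{5} + 2·v_{9}  ⟹  sig = (2;(1,2))
  {7,8}:  v_{7} + v_{8} = 4·v_{4} + v_{5}  ⟹  sig = (2;(1,4))
  {8,10}:  v_{8} + v_{10} = 2·v_{4}  ⟹  sig = (2;(2))
  {2,7}:  v_{2} + v_{7} = 3·v_{4} + 2·v_{5}  ⟹  sig = (2;(2,3))
  {8,9}:  v_{8} + v_{9} = 3·v_{4}  ⟹  sig = (2;(3))
  {1,4,5}:  v_{1} + v_{4} + v_{5} = v_{10}  ⟹  sig = (3;(1))
  {2,4,6}:  v_{2} + v_{4} + v_{6} = v_{8}  ⟹  sig = (3;(1))
  {4,5,9}:  v_{4} + v_{5} + v_{9} = v_{7}  ⟹  sig = (3;(1))
  {1,5,9}:  v_{1} + v_{5} + v_{9} = 2·v_{10}  ⟹  sig = (3;(2))

so the primitive-relation signature multiset is
    |P|=2: 21 collections, coeffs (), (), (), (1), (1), (1,1), (1,1), (1,1), (1,1), (1,1), (1,1), (1,1), (1,1), (1,1), (1,2), (1,2), (1,2), (1,4), (2), (2,3), (3)
    |P|=3: 4 collections, coeffs (1), (1), (1), (2)


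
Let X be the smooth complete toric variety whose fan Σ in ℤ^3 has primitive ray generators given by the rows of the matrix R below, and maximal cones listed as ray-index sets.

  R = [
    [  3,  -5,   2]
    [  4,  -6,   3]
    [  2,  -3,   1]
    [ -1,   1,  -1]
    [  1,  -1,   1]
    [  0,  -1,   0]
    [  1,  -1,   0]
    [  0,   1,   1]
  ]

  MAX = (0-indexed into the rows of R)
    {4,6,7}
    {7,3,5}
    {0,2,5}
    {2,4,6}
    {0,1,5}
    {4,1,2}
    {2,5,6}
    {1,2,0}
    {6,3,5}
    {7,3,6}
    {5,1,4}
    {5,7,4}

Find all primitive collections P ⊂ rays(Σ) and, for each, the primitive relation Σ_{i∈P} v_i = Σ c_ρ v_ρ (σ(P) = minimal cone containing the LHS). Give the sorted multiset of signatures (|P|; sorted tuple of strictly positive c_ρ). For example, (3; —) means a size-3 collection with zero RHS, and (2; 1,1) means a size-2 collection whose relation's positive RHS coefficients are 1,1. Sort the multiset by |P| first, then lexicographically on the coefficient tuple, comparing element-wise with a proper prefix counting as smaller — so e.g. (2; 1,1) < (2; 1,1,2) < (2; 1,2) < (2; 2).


Minimal non-faces — 14 found among 8 rays, 12 max cones:

  P={3,4}:  v_{3} + v_{4} = 0  ⇒ sig = (2; —)
  P={0,4}:  v_{0} + v_{4} = v_{1}  ⇒ sig = (2; 1)
  P={1,3}:  v_{1} + v_{3} = v_{0}  ⇒ sig = (2; 1)
  P={0,3}:  v_{0} + v_{3} = v_{2} + v_{5}  ⇒ sig = (2; 1,1)
  P={2,3}:  v_{2} + v_{3} = v_{5} + v_{6}  ⇒ sig = (2; 1,1)
  P={1,6}:  v_{1} + v_{6} = 2·v_{2} + v_{4}  ⇒ sig = (2; 1,2)
  P={0,7}:  v_{0} + v_{7} = 3·v_{4} + v_{5}  ⇒ sig = (2; 1,3)
  P={1,7}:  v_{1} + v_{7} = 4·v_{4} + v_{5}  ⇒ sig = (2; 1,4)
  P={0,6}:  v_{0} + v_{6} = 2·v_{2}  ⇒ sig = (2; 2)
  P={2,7}:  v_{2} + v_{7} = 2·v_{4}  ⇒ sig = (2; 2)
  P={2,4,5}:  v_{2} + v_{4} + v_{5} = v_{0}  ⇒ sig = (3; 1)
  P={4,5,6}:  v_{4} + v_{5} + v_{6} = v_{2}  ⇒ sig = (3; 1)
  P={5,6,7}:  v_{5} + v_{6} + v_{7} = v_{4}  ⇒ sig = (3; 1)
  P={1,2,5}:  v_{1} + v_{2} + v_{5} = 2·v_{0}  ⇒ sig = (3; 2)

so the primitive-relation signature multiset is
    |P|=2: 10 collections, coeffs (), (1), (1), (1,1), (1,1), (1,2), (1,3), (1,4), (2), (2)
    |P|=3: 4 collections, coeffs (1), (1), (1), (2)


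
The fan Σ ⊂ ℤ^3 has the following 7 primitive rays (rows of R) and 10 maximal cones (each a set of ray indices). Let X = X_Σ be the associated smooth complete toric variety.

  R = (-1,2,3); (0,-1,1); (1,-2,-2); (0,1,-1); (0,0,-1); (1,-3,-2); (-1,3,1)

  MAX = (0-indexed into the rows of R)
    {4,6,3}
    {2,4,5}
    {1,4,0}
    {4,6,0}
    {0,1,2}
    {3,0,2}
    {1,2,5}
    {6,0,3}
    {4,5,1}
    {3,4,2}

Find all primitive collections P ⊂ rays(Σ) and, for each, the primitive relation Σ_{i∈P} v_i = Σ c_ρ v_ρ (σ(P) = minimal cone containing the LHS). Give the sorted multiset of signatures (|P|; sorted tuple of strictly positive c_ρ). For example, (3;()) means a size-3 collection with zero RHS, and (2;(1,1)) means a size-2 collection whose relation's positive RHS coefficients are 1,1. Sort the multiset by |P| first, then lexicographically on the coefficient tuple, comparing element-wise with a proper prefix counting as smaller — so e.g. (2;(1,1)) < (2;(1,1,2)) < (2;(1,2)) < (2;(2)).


9 minimal non-faces of Δ(Σ) (on 7 rays):

  {1,3}:  v_{1} + v_{3} = 0  →  sig = (2;())
  {0,5}:  v_{0} + v_{5} = v_{1}  →  sig = (2;(1))
  {2,6}:  v_{2} + v_{6} = v_{3}  →  sig = (2;(1))
  {5,6}:  v_{5} + v_{6} = v_{4}  →  sig = (2;(1))
  {1,6}:  v_{1} + v_{6} = v_{0} + v_{4}  →  sig = (2;(1,1))
  {3,5}:  v_{3} + v_{5} = v_{2} + v_{4}  →  sig = (2;(1,1))
  {0,2,4}:  v_{0} + v_{2} + v_{4} = 0  →  sig = (3;())
  {0,3,4}:  v_{0} + v_{3} + v_{4} = v_{6}  →  sig = (3;(1))
  {1,2,4}:  v_{1} + v_{2} + v_{4} = v_{5}  →  sig = (3;(1))

Sorted signature multiset PRS(X):
[(2;()), (2;(1)), (2;(1)), (2;(1)), (2;(1,1)), (2;(1,1)), (3;()), (3;(1)), (3;(1))]


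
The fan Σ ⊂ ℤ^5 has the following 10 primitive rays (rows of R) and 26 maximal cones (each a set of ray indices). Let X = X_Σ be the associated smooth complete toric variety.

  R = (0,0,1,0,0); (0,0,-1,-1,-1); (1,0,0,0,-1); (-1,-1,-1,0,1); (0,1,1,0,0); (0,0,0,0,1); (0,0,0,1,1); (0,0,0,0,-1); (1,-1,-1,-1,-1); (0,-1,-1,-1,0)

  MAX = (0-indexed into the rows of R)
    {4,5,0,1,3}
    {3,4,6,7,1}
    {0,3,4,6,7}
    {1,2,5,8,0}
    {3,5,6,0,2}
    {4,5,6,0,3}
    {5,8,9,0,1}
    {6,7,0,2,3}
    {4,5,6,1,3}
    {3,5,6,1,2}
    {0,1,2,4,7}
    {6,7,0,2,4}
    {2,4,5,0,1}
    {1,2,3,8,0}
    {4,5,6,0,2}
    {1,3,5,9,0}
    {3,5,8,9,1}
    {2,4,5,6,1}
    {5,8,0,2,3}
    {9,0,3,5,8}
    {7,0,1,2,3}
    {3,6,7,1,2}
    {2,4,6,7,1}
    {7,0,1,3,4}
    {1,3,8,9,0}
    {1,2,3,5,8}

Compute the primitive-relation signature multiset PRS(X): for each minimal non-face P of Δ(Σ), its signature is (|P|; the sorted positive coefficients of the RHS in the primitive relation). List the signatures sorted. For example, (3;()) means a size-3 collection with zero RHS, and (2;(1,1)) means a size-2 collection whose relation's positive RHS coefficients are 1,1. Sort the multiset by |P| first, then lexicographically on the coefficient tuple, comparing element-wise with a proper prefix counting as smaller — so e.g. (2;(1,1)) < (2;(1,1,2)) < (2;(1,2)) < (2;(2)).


Σ has 12 primitive collections:

  P={5,7}:  v_{5} + v_{7} = 0  →  sig = (2;())
  P={2,9}:  v_{2} + v_{9} = v_{8}  →  sig = (2;(1))
  P={4,9}:  v_{4} + v_{9} = v_{0} + v_{1} + v_{5}  →  sig = (2;(1,1,1))
  P={6,9}:  v_{6} + v_{9} = v_{2} + v_{3} + v_{5}  →  sig = (2;(1,1,1))
  P={4,8}:  v_{4} + v_{8} = v_{0} + v_{1} + v_{2} + v_{5}  →  sig = (2;(1,1,1,1))
  P={7,9}:  v_{7} + v_{9} = v_{0} + v_{1} + v_{2} + v_{3}  →  sig = (2;(1,1,1,1))
  P={7,8}:  v_{7} + v_{8} = v_{0} + v_{1} + 2·v_{2} + v_{3}  →  sig = (2;(1,1,1,2))
  P={6,8}:  v_{6} + v_{8} = 2·v_{2} + v_{3} + v_{5}  →  sig = (2;(1,1,2))
  P={0,1,6}:  v_{0} + v_{1} + v_{6} = 0  →  sig = (3;())
  P={2,3,4}:  v_{2} + v_{3} + v_{4} = 0  →  sig = (3;())
  P={0,1,2,3,5}:  v_{0} + v_{1} + v_{2} + v_{3} + v_{5} = v_{9}  →  sig = (5;(1))
  P={0,1,3,5,8}:  v_{0} + v_{1} + v_{3} + v_{5} + v_{8} = 2·v_{9}  →  sig = (5;(2))

so the primitive-relation signature multiset is
{ (2;()),  (2;(1)),  (2;(1,1,1)) ×2,  (2;(1,1,1,1)) ×2,  (2;(1,1,1,2)),  (2;(1,1,2)),  (3;()) ×2,  (5;(1)),  (5;(2)) }


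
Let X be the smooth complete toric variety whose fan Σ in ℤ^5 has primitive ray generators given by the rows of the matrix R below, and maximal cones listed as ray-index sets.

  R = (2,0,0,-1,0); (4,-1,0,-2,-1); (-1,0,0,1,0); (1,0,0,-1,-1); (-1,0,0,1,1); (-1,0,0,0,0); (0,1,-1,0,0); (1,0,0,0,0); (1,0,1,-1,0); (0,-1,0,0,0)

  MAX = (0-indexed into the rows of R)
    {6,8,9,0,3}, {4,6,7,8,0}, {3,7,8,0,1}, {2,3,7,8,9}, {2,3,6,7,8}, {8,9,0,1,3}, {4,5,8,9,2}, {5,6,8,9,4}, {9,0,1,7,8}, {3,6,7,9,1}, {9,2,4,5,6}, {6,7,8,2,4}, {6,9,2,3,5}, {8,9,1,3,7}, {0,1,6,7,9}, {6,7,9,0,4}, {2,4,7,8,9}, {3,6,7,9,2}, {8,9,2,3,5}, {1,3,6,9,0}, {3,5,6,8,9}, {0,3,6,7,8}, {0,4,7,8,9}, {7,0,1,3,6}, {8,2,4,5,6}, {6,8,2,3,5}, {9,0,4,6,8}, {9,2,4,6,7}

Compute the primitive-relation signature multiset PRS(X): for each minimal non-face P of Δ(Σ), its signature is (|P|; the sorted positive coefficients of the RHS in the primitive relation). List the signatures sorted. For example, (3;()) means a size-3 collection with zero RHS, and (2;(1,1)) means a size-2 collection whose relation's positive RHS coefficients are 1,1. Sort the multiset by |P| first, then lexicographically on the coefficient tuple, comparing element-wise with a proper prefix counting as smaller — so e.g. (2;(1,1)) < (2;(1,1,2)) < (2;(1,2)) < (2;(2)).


Σ has 11 primitive collections:

  • {3,4}:  v_{3} + v_{4} = 0  ⟹  sig = (2;())
  • {5,7}:  v_{5} + v_{7} = 0  ⟹  sig = (2;())
  • {0,2}:  v_{0} + v_{2} = v_{7}  ⟹  sig = (2;(1))
  • {0,5}:  v_{0} + v_{5} = v_{6} + v_{8} + v_{9}  ⟹  sig = (2;(1,1,1))
  • {1,4}:  v_{1} + v_{4} = v_{0} + v_{7} + v_{9}  ⟹  sig = (2;(1,1,1))
  • {1,5}:  v_{1} + v_{5} = v_{0} + v_{3} + v_{9}  ⟹  sig = (2;(1,1,1))
  • {1,2}:  v_{1} + v_{2} = v_{3} + 2·v_{7} + v_{9}  ⟹  sig = (2;(1,1,2))
  • {1,6,8}:  v_{1} + v_{6} + v_{8} = 2·v_{0} + v_{3}  ⟹  sig = (3;(1,2))
  • {2,6,8,9}:  v_{2} + v_{6} + v_{8} + v_{9} = 0  ⟹  sig = (4;())
  • {0,3,7,9}:  v_{0} + v_{3} + v_{7} + v_{9} = v_{1}  ⟹  sig = (4;(1))
  • {6,7,8,9}:  v_{6} + v_{7} + v_{8} + v_{9} = v_{0}  ⟹  sig = (4;(1))

Hence PRS(X_Σ) =
{ (2;()) ×2,  (2;(1)),  (2;(1,1,1)) ×3,  (2;(1,1,2)),  (3;(1,2)),  (4;()),  (4;(1)) ×2 }


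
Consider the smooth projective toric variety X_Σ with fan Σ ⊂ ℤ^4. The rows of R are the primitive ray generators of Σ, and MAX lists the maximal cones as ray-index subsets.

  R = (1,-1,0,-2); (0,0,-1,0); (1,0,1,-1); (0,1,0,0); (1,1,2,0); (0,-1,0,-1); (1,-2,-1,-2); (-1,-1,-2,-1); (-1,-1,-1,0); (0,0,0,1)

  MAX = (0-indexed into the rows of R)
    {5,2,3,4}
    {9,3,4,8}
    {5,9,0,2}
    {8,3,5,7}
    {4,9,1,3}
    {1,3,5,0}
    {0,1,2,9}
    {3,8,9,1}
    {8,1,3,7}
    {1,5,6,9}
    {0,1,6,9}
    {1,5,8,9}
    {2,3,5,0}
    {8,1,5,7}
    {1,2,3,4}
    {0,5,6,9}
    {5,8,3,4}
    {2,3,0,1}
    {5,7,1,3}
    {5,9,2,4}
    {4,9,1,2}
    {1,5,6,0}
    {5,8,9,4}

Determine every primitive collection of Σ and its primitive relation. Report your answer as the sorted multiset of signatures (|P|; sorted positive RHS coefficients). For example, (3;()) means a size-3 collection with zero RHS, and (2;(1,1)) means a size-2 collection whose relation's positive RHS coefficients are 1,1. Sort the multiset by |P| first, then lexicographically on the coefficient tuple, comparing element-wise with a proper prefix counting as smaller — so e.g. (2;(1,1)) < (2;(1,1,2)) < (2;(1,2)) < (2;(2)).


|primitive collections| = 20. Relations:

  P={2,8}:  v_{2} + v_{8} = v_{5}  ⟹  sig = (2;(1))
  P={3,6}:  v_{3} + v_{6} = v_{0} + v_{1}  ⟹  sig = (2;(1,1))
  P={4,7}:  v_{4} + v_{7} = v_{3} + v_{5}  ⟹  sig = (2;(1,1))
  P={7,9}:  v_{7} + v_{9} = v_{1} + v_{8}  ⟹  sig = (2;(1,1))
  P={4,6}:  v_{4} + v_{6} = v_{0} + v_{2} + v_{9}  ⟹  sig = (2;(1,1,1))
  P={2,7}:  v_{2} + v_{7} = v_{1} + v_{3} + 2·v_{5}  ⟹  sig = (2;(1,1,2))
  P={0,8}:  v_{0} + v_{8} = v_{1} + 2·v_{5}  ⟹  sig = (2;(1,2))
  P={2,6}:  v_{2} + v_{6} = 2·v_{0} + v_{9}  ⟹  sig = (2;(1,2))
  P={0,7}:  v_{0} + v_{7} = 2·v_{1} + v_{3} + 3·v_{5}  ⟹  sig = (2;(1,2,3))
  P={6,8}:  v_{6} + v_{8} = 2·v_{1} + 3·v_{5} + v_{9}  ⟹  sig = (2;(1,2,3))
  P={0,4}:  v_{0} + v_{4} = 2·v_{2}  ⟹  sig = (2;(2))
  P={6,7}:  v_{6} + v_{7} = 3·v_{1} + 3·v_{5}  ⟹  sig = (2;(3,3))
  P={1,4,8}:  v_{1} + v_{4} + v_{8} = 0  ⟹  sig = (3;())
  P={3,5,9}:  v_{3} + v_{5} + v_{9} = 0  ⟹  sig = (3;())
  P={1,2,5}:  v_{1} + v_{2} + v_{5} = v_{0}  ⟹  sig = (3;(1))
  P={1,4,5}:  v_{1} + v_{4} + v_{5} = v_{2}  ⟹  sig = (3;(1))
  P={0,3,9}:  v_{0} + v_{3} + v_{9} = v_{1} + v_{2}  ⟹  sig = (3;(1,1))
  P={2,3,9}:  v_{2} + v_{3} + v_{9} = v_{1} + v_{4}  ⟹  sig = (3;(1,1))
  P={0,1,5,9}:  v_{0} + v_{1} + v_{5} + v_{9} = v_{6}  ⟹  sig = (4;(1))
  P={1,3,5,8}:  v_{1} + v_{3} + v_{5} + v_{8} = v_{7}  ⟹  sig = (4;(1))

Signatures (|P|; sorted positive RHS coefficients), sorted:
{ (2;(1)),  (2;(1,1)) ×3,  (2;(1,1,1)),  (2;(1,1,2)),  (2;(1,2)) ×2,  (2;(1,2,3)) ×2,  (2;(2)),  (2;(3,3)),  (3;()) ×2,  (3;(1)) ×2,  (3;(1,1)) ×2,  (4;(1)) ×2 }


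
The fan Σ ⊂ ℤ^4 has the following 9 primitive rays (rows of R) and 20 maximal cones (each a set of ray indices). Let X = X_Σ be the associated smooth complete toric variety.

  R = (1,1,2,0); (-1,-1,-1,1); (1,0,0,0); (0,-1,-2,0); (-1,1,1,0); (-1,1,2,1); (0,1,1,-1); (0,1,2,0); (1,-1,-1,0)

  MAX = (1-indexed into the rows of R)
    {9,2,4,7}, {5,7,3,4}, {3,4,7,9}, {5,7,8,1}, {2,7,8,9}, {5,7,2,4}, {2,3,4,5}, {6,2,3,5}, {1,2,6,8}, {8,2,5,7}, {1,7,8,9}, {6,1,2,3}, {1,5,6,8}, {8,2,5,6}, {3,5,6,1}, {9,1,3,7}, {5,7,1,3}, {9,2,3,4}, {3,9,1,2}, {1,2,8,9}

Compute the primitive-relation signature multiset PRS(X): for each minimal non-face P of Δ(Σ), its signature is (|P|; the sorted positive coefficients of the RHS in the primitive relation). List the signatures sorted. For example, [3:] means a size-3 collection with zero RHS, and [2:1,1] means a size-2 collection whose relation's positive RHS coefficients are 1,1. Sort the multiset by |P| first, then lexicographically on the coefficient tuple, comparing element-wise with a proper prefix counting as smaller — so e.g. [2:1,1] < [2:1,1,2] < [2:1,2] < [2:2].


Δ(Σ) — 9 vertices, 10 min non-faces:

  • {4,8}:  v_{4} + v_{8} = 0  ⇒ sig = [2:]
  • {5,9}:  v_{5} + v_{9} = 0  ⇒ sig = [2:]
  • {1,4}:  v_{1} + v_{4} = v_{3}  ⇒ sig = [2:1]
  • {3,8}:  v_{3} + v_{8} = v_{1}  ⇒ sig = [2:1]
  • {6,7}:  v_{6} + v_{7} = v_{5} + v_{8}  ⇒ sig = [2:1,1]
  • {6,9}:  v_{6} + v_{9} = v_{1} + v_{2}  ⇒ sig = [2:1,1]
  • {4,6}:  v_{4} + v_{6} = v_{2} + v_{3} + v_{5}  ⇒ sig = [2:1,1,1]
  • {2,3,7}:  v_{2} + v_{3} + v_{7} = 0  ⇒ sig = [3:]
  • {1,2,5}:  v_{1} + v_{2} + v_{5} = v_{6}  ⇒ sig = [3:1]
  • {1,2,7}:  v_{1} + v_{2} + v_{7} = v_{8}  ⇒ sig = [3:1]

so the primitive-relation signature multiset is
[[2:], [2:], [2:1], [2:1], [2:1,1], [2:1,1], [2:1,1,1], [3:], [3:1], [3:1]]


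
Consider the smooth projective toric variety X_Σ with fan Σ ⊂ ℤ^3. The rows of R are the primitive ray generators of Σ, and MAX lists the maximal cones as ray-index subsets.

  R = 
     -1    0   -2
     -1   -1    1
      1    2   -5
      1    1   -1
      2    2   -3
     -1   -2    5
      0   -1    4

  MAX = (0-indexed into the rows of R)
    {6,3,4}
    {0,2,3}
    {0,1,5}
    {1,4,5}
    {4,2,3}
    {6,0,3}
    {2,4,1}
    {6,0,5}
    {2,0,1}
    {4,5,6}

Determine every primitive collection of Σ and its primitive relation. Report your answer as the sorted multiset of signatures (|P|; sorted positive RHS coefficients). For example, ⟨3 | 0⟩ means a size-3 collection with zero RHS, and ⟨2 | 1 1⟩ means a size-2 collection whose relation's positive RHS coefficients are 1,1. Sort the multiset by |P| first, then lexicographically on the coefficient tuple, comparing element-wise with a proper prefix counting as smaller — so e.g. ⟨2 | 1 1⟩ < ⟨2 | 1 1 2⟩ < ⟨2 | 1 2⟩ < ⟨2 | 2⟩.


6 collections generate NE(X_Σ); each relation:

  {1,3}:  v_{1} + v_{3} = 0  so sig = ⟨2 | 0⟩
  {2,5}:  v_{2} + v_{5} = 0  so sig = ⟨2 | 0⟩
  {0,4}:  v_{0} + v_{4} = v_{2}  so sig = ⟨2 | 1⟩
  {1,6}:  v_{1} + v_{6} = v_{5}  so sig = ⟨2 | 1⟩
  {2,6}:  v_{2} + v_{6} = v_{3}  so sig = ⟨2 | 1⟩
  {3,5}:  v_{3} + v_{5} = v_{6}  so sig = ⟨2 | 1⟩

Signatures (|P|; sorted positive RHS coefficients), sorted:
[⟨2 | 0⟩, ⟨2 | 0⟩, ⟨2 | 1⟩, ⟨2 | 1⟩, ⟨2 | 1⟩, ⟨2 | 1⟩]


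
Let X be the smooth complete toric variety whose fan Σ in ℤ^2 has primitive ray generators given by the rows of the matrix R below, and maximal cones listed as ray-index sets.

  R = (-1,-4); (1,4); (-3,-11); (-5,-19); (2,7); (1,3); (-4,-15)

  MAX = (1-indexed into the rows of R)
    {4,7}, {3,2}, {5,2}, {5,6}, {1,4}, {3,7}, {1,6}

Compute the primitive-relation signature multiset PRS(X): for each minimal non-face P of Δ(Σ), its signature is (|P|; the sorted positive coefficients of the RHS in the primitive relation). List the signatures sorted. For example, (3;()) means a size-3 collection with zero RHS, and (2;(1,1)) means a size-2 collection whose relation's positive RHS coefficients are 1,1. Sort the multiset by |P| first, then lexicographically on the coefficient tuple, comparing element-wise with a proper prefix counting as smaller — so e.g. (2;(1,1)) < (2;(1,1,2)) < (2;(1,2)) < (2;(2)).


Minimal non-faces — 14 found among 7 rays, 7 max cones:

  P={1,2}:  v_{1} + v_{2} = 0  →  sig = (2;())
  P={1,3}:  v_{1} + v_{3} = v_{7}  →  sig = (2;(1))
  P={1,5}:  v_{1} + v_{5} = v_{6}  →  sig = (2;(1))
  P={1,7}:  v_{1} + v_{7} = v_{4}  →  sig = (2;(1))
  P={2,4}:  v_{2} + v_{4} = v_{7}  →  sig = (2;(1))
  P={2,6}:  v_{2} + v_{6} = v_{5}  →  sig = (2;(1))
  P={2,7}:  v_{2} + v_{7} = v_{3}  →  sig = (2;(1))
  P={3,5}:  v_{3} + v_{5} = v_{1}  →  sig = (2;(1))
  P={3,4}:  v_{3} + v_{4} = 2·v_{7}  →  sig = (2;(2))
  P={3,6}:  v_{3} + v_{6} = 2·v_{1}  →  sig = (2;(2))
  P={5,7}:  v_{5} + v_{7} = 2·v_{1}  →  sig = (2;(2))
  P={4,5}:  v_{4} + v_{5} = 3·v_{1}  →  sig = (2;(3))
  P={6,7}:  v_{6} + v_{7} = 3·v_{1}  →  sig = (2;(3))
  P={4,6}:  v_{4} + v_{6} = 4·v_{1}  →  sig = (2;(4))

Sorted signature multiset PRS(X):
{ (2;()),  (2;(1)) ×7,  (2;(2)) ×3,  (2;(3)) ×2,  (2;(4)) }


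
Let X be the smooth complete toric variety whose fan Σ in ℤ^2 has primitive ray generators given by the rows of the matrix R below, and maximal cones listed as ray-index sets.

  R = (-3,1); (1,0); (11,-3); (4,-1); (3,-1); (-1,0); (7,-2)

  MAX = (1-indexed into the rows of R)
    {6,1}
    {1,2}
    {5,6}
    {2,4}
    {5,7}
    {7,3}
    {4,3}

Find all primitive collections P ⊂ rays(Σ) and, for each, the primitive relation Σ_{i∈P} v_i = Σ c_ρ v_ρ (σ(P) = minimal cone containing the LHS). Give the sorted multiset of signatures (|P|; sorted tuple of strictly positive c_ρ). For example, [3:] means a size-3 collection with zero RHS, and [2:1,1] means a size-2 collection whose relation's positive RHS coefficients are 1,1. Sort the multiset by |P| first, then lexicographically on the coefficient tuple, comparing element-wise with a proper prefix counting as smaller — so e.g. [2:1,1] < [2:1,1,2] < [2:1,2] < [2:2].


Σ has 14 primitive collections:

  {1,5}:  v_{1} + v_{5} = 0  ⟹  sig = [2:]
  {2,6}:  v_{2} + v_{6} = 0  ⟹  sig = [2:]
  {1,4}:  v_{1} + v_{4} = v_{2}  ⟹  sig = [2:1]
  {1,7}:  v_{1} + v_{7} = v_{4}  ⟹  sig = [2:1]
  {2,5}:  v_{2} + v_{5} = v_{4}  ⟹  sig = [2:1]
  {4,5}:  v_{4} + v_{5} = v_{7}  ⟹  sig = [2:1]
  {4,6}:  v_{4} + v_{6} = v_{5}  ⟹  sig = [2:1]
  {4,7}:  v_{4} + v_{7} = v_{3}  ⟹  sig = [2:1]
  {3,6}:  v_{3} + v_{6} = v_{5} + v_{7}  ⟹  sig = [2:1,1]
  {1,3}:  v_{1} + v_{3} = 2·v_{4}  ⟹  sig = [2:2]
  {2,7}:  v_{2} + v_{7} = 2·v_{4}  ⟹  sig = [2:2]
  {3,5}:  v_{3} + v_{5} = 2·v_{7}  ⟹  sig = [2:2]
  {6,7}:  v_{6} + v_{7} = 2·v_{5}  ⟹  sig = [2:2]
  {2,3}:  v_{2} + v_{3} = 3·v_{4}  ⟹  sig = [2:3]

Hence PRS(X_Σ) =
{ [2:] ×2,  [2:1] ×6,  [2:1,1],  [2:2] ×4,  [2:3] }


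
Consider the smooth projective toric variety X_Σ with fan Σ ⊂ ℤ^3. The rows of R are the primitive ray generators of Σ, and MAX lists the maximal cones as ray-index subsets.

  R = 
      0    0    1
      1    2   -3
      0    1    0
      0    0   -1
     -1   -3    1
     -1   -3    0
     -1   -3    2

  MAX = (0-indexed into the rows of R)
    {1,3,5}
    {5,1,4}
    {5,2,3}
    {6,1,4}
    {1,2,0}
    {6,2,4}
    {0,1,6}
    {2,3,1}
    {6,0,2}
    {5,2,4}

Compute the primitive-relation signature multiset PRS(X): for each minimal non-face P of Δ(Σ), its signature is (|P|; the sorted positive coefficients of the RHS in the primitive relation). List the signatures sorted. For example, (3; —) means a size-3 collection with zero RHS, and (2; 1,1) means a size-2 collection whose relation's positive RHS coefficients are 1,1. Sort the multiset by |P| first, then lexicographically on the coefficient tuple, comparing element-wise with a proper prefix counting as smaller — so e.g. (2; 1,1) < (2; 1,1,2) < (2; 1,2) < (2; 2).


9 minimal non-faces of Δ(Σ) (on 7 rays):

  {0,3}:  v_{0} + v_{3} = 0  so sig = (2; —)
  {0,4}:  v_{0} + v_{4} = v_{6}  so sig = (2; 1)
  {0,5}:  v_{0} + v_{5} = v_{4}  so sig = (2; 1)
  {3,4}:  v_{3} + v_{4} = v_{5}  so sig = (2; 1)
  {3,6}:  v_{3} + v_{6} = v_{4}  so sig = (2; 1)
  {5,6}:  v_{5} + v_{6} = 2·v_{4}  so sig = (2; 2)
  {1,2,6}:  v_{1} + v_{2} + v_{6} = v_{3}  so sig = (3; 1)
  {1,2,4}:  v_{1} + v_{2} + v_{4} = 2·v_{3}  so sig = (3; 2)
  {1,2,5}:  v_{1} + v_{2} + v_{5} = 3·v_{3}  so sig = (3; 3)

Hence PRS(X_Σ) =
{ (2; —),  (2; 1) ×4,  (2; 2),  (3; 1),  (3; 2),  (3; 3) }


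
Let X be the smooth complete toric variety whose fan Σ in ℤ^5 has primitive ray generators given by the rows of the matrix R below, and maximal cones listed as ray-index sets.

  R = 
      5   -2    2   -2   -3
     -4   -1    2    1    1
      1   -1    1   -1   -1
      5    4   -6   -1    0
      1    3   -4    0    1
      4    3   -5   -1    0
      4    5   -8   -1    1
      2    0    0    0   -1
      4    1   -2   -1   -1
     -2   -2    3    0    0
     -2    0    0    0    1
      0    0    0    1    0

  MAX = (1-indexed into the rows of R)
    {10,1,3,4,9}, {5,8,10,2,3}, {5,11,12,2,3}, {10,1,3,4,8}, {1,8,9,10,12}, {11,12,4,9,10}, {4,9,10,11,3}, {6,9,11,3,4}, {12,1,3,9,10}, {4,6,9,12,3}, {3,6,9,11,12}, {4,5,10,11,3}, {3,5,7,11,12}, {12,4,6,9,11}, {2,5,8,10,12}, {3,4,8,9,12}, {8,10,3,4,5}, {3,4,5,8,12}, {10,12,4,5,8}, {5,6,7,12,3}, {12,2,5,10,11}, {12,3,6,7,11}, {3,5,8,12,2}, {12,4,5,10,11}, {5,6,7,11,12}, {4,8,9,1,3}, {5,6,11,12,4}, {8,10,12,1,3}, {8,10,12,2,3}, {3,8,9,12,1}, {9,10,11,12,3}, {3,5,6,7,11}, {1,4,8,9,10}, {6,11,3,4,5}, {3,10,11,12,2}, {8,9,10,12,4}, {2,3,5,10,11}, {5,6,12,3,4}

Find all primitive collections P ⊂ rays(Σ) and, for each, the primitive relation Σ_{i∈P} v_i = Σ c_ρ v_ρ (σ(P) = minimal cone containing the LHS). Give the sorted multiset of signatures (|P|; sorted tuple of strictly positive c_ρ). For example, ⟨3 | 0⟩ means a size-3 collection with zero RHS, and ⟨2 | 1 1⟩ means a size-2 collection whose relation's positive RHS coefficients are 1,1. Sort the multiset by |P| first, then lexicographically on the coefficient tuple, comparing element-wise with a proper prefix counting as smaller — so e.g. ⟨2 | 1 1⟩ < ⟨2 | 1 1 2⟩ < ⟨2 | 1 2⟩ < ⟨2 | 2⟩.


|primitive collections| = 23. Relations:

  P={2,9}:  v_{2} + v_{9} = 0  ⇒ sig = ⟨2 | 0⟩
  P={8,11}:  v_{8} + v_{11} = 0  ⇒ sig = ⟨2 | 0⟩
  P={2,4}:  v_{2} + v_{4} = v_{5}  ⇒ sig = ⟨2 | 1⟩
  P={5,9}:  v_{5} + v_{9} = v_{4}  ⇒ sig = ⟨2 | 1⟩
  P={6,10}:  v_{6} + v_{10} = v_{9} + v_{11}  ⇒ sig = ⟨2 | 1 1⟩
  P={7,10}:  v_{7} + v_{10} = v_{6} + v_{11}  ⇒ sig = ⟨2 | 1 1⟩
  P={1,2}:  v_{1} + v_{2} = v_{3} + v_{8} + v_{10}  ⇒ sig = ⟨2 | 1 1 1⟩
  P={1,7}:  v_{1} + v_{7} = v_{3} + v_{6} + v_{9}  ⇒ sig = ⟨2 | 1 1 1⟩
  P={1,11}:  v_{1} + v_{11} = v_{3} + v_{9} + v_{10}  ⇒ sig = ⟨2 | 1 1 1⟩
  P={6,8}:  v_{6} + v_{8} = v_{3} + v_{4} + v_{12}  ⇒ sig = ⟨2 | 1 1 1⟩
  P={1,5}:  v_{1} + v_{5} = v_{3} + v_{4} + v_{8} + v_{10}  ⇒ sig = ⟨2 | 1 1 1 1⟩
  P={2,6}:  v_{2} + v_{6} = v_{3} + v_{5} + v_{11} + v_{12}  ⇒ sig = ⟨2 | 1 1 1 1⟩
  P={7,8}:  v_{7} + v_{8} = v_{3} + v_{5} + v_{6} + v_{12}  ⇒ sig = ⟨2 | 1 1 1 1⟩
  P={1,6}:  v_{1} + v_{6} = v_{3} + 2·v_{9}  ⇒ sig = ⟨2 | 1 2⟩
  P={4,7}:  v_{4} + v_{7} = v_{5} + 2·v_{6}  ⇒ sig = ⟨2 | 1 2⟩
  P={7,9}:  v_{7} + v_{9} = 2·v_{6}  ⇒ sig = ⟨2 | 2⟩
  P={2,7}:  v_{2} + v_{7} = 2·v_{3} + 2·v_{5} + 2·v_{11} + 2·v_{12}  ⇒ sig = ⟨2 | 2 2 2 2⟩
  P={1,4,12}:  v_{1} + v_{4} + v_{12} = v_{8} + 2·v_{9}  ⇒ sig = ⟨3 | 1 2⟩
  P={3,5,10,12}:  v_{3} + v_{5} + v_{10} + v_{12} = 0  ⇒ sig = ⟨4 | 0⟩
  P={3,4,10,12}:  v_{3} + v_{4} + v_{10} + v_{12} = v_{9}  ⇒ sig = ⟨4 | 1⟩
  P={3,4,11,12}:  v_{3} + v_{4} + v_{11} + v_{12} = v_{6}  ⇒ sig = ⟨4 | 1⟩
  P={3,8,9,10}:  v_{3} + v_{8} + v_{9} + v_{10} = v_{1}  ⇒ sig = ⟨4 | 1⟩
  P={3,5,6,11,12}:  v_{3} + v_{5} + v_{6} + v_{11} + v_{12} = v_{7}  ⇒ sig = ⟨5 | 1⟩

Sorted signature multiset PRS(X):
    ⟨2 | 0⟩
    ⟨2 | 0⟩
    ⟨2 | 1⟩
    ⟨2 | 1⟩
    ⟨2 | 1 1⟩
    ⟨2 | 1 1⟩
    ⟨2 | 1 1 1⟩
    ⟨2 | 1 1 1⟩
    ⟨2 | 1 1 1⟩
    ⟨2 | 1 1 1⟩
    ⟨2 | 1 1 1 1⟩
    ⟨2 | 1 1 1 1⟩
    ⟨2 | 1 1 1 1⟩
    ⟨2 | 1 2⟩
    ⟨2 | 1 2⟩
    ⟨2 | 2⟩
    ⟨2 | 2 2 2 2⟩
    ⟨3 | 1 2⟩
    ⟨4 | 0⟩
    ⟨4 | 1⟩
    ⟨4 | 1⟩
    ⟨4 | 1⟩
    ⟨5 | 1⟩


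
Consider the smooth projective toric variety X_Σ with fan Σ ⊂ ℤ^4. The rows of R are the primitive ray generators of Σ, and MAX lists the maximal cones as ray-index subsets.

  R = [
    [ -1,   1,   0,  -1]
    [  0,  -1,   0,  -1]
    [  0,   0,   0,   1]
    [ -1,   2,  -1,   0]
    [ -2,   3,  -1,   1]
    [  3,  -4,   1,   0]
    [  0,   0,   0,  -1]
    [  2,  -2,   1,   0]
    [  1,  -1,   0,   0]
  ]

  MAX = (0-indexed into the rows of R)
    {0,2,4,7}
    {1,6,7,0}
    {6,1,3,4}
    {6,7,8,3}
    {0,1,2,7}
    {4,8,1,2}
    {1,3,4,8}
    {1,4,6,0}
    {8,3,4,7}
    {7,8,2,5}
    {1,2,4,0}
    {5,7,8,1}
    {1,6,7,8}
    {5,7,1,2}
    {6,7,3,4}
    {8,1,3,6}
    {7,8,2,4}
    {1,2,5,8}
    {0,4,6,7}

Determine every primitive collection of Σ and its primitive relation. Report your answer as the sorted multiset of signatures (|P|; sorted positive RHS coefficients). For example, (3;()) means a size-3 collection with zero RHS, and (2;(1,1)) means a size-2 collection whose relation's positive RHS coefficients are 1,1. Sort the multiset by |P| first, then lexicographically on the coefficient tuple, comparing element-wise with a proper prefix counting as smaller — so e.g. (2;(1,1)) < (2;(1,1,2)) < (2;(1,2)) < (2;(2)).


Primitive collections (12):

  {2,6}:  v_{2} + v_{6} = 0  ⟹  sig = (2;())
  {0,8}:  v_{0} + v_{8} = v_{6}  ⟹  sig = (2;(1))
  {0,5}:  v_{0} + v_{5} = v_{1} + v_{7}  ⟹  sig = (2;(1,1))
  {2,3}:  v_{2} + v_{3} = v_{4} + v_{8}  ⟹  sig = (2;(1,1))
  {4,5}:  v_{4} + v_{5} = v_{2} + v_{8}  ⟹  sig = (2;(1,1))
  {5,6}:  v_{5} + v_{6} = v_{1} + v_{7} + v_{8}  ⟹  sig = (2;(1,1,1))
  {0,3}:  v_{0} + v_{3} = v_{4} + 2·v_{6}  ⟹  sig = (2;(1,2))
  {3,5}:  v_{3} + v_{5} = 2·v_{8}  ⟹  sig = (2;(2))
  {1,4,7}:  v_{1} + v_{4} + v_{7} = 0  ⟹  sig = (3;())
  {4,6,8}:  v_{4} + v_{6} + v_{8} = v_{3}  ⟹  sig = (3;(1))
  {1,3,7}:  v_{1} + v_{3} + v_{7} = v_{6} + v_{8}  ⟹  sig = (3;(1,1))
  {1,2,7,8}:  v_{1} + v_{2} + v_{7} + v_{8} = v_{5}  ⟹  sig = (4;(1))

Signatures (|P|; sorted positive RHS coefficients), sorted:
{ (2;()),  (2;(1)),  (2;(1,1)) ×3,  (2;(1,1,1)),  (2;(1,2)),  (2;(2)),  (3;()),  (3;(1)),  (3;(1,1)),  (4;(1)) }


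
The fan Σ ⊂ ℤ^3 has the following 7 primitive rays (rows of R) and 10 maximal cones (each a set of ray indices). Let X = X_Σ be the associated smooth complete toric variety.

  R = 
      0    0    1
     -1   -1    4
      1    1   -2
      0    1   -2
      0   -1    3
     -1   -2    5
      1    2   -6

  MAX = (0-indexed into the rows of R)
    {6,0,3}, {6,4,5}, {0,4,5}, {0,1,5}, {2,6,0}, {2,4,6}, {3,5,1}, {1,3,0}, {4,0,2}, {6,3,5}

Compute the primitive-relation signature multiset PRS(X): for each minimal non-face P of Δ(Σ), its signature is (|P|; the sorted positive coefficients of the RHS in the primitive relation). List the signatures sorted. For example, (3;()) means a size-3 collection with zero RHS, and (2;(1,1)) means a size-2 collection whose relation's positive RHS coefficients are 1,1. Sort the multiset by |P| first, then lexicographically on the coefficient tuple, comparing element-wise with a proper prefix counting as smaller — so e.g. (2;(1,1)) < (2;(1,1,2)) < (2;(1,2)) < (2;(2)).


9 collections generate NE(X_Σ); each relation:

  • {1,6}:  v_{1} + v_{6} = v_{3} — sig = (2;(1))
  • {2,5}:  v_{2} + v_{5} = v_{4} — sig = (2;(1))
  • {3,4}:  v_{3} + v_{4} = v_{0} — sig = (2;(1))
  • {1,4}:  v_{1} + v_{4} = 2·v_{0} + v_{5} — sig = (2;(1,2))
  • {2,3}:  v_{2} + v_{3} = 2·v_{0} + v_{6} — sig = (2;(1,2))
  • {1,2}:  v_{1} + v_{2} = 2·v_{0} — sig = (2;(2))
  • {0,5,6}:  v_{0} + v_{5} + v_{6} = 0 — sig = (3;())
  • {0,3,5}:  v_{0} + v_{3} + v_{5} = v_{1} — sig = (3;(1))
  • {0,4,6}:  v_{0} + v_{4} + v_{6} = v_{2} — sig = (3;(1))

Hence PRS(X_Σ) =
[(2;(1)), (2;(1)), (2;(1)), (2;(1,2)), (2;(1,2)), (2;(2)), (3;()), (3;(1)), (3;(1))]


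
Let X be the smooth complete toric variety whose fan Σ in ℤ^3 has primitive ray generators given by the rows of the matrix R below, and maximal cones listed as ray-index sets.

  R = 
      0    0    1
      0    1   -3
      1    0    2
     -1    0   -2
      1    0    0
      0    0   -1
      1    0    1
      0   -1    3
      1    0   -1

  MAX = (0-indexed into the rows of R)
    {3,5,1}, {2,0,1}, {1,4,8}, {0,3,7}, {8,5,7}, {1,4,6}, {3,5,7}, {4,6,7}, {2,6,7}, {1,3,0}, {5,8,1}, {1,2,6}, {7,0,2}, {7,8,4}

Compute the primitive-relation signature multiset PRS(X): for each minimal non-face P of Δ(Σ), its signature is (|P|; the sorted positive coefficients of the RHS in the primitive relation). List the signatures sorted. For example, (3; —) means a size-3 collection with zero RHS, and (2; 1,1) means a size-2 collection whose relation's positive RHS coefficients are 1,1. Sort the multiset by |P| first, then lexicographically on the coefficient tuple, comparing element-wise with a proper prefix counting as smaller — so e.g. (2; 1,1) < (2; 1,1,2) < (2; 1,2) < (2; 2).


15 minimal non-faces of Δ(Σ) (on 9 rays):

  P={0,5}:  v_{0} + v_{5} = 0  so sig = (2; —)
  P={1,7}:  v_{1} + v_{7} = 0  so sig = (2; —)
  P={2,3}:  v_{2} + v_{3} = 0  so sig = (2; —)
  P={0,4}:  v_{0} + v_{4} = v_{6}  so sig = (2; 1)
  P={0,6}:  v_{0} + v_{6} = v_{2}  so sig = (2; 1)
  P={0,8}:  v_{0} + v_{8} = v_{4}  so sig = (2; 1)
  P={2,5}:  v_{2} + v_{5} = v_{6}  so sig = (2; 1)
  P={3,6}:  v_{3} + v_{6} = v_{5}  so sig = (2; 1)
  P={4,5}:  v_{4} + v_{5} = v_{8}  so sig = (2; 1)
  P={5,6}:  v_{5} + v_{6} = v_{4}  so sig = (2; 1)
  P={2,8}:  v_{2} + v_{8} = v_{4} + v_{6}  so sig = (2; 1,1)
  P={2,4}:  v_{2} + v_{4} = 2·v_{6}  so sig = (2; 2)
  P={3,4}:  v_{3} + v_{4} = 2·v_{5}  so sig = (2; 2)
  P={6,8}:  v_{6} + v_{8} = 2·v_{4}  so sig = (2; 2)
  P={3,8}:  v_{3} + v_{8} = 3·v_{5}  so sig = (2; 3)

so the primitive-relation signature multiset is
    |P|=2: 15 collections, coeffs (), (), (), (1), (1), (1), (1), (1), (1), (1), (1,1), (2), (2), (2), (3)


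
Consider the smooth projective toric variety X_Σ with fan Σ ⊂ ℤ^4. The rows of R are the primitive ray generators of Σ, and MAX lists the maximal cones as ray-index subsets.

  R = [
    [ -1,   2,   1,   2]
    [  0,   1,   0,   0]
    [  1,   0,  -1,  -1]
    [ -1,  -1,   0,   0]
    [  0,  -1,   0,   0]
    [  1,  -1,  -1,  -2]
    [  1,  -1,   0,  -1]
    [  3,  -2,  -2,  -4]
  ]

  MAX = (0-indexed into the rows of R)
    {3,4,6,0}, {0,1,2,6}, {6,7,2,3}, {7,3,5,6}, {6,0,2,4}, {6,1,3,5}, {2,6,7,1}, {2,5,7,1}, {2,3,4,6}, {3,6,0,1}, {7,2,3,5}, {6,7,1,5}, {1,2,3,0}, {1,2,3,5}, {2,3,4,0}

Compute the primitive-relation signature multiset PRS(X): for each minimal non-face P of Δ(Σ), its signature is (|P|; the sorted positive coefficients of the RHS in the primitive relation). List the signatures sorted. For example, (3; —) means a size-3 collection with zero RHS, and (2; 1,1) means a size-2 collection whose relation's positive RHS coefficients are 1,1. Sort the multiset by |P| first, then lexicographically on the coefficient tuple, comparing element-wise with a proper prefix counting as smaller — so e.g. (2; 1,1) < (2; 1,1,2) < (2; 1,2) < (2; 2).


Minimal non-faces — 9 found among 8 rays, 15 max cones:

  P={1,4}:  v_{1} + v_{4} = 0 — sig = (2; —)
  P={0,5}:  v_{0} + v_{5} = v_{1} — sig = (2; 1)
  P={0,7}:  v_{0} + v_{7} = v_{1} + v_{2} + v_{6} — sig = (2; 1,1,1)
  P={4,5}:  v_{4} + v_{5} = v_{2} + v_{3} + v_{6} — sig = (2; 1,1,1)
  P={4,7}:  v_{4} + v_{7} = 2·v_{2} + v_{3} + 2·v_{6} — sig = (2; 1,2,2)
  P={2,5,6}:  v_{2} + v_{5} + v_{6} = v_{7} — sig = (3; 1)
  P={1,3,7}:  v_{1} + v_{3} + v_{7} = 2·v_{5} — sig = (3; 2)
  P={0,2,3,6}:  v_{0} + v_{2} + v_{3} + v_{6} = 0 — sig = (4; —)
  P={1,2,3,6}:  v_{1} + v_{2} + v_{3} + v_{6} = v_{5} — sig = (4; 1)

Signatures (|P|; sorted positive RHS coefficients), sorted:
{ (2; —),  (2; 1),  (2; 1,1,1) ×2,  (2; 1,2,2),  (3; 1),  (3; 2),  (4; —),  (4; 1) }
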